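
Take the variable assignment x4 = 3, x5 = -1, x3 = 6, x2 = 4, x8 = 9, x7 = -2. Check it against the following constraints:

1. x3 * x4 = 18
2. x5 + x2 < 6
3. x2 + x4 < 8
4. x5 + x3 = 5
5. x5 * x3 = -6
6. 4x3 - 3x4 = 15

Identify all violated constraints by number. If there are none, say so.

1. x3 * x4 = 6 * 3 = 18 — holds.
2. x5 + x2 = -1 + 4 = 3; 3 < 6 — holds.
3. x2 + x4 = 4 + 3 = 7; 7 < 8 — holds.
4. x5 + x3 = -1 + 6 = 5 — holds.
5. x5 * x3 = -1 * 6 = -6 — holds.
6. 4x3 - 3x4 = 4(6) - 3(3) = 15 — holds.

No violations.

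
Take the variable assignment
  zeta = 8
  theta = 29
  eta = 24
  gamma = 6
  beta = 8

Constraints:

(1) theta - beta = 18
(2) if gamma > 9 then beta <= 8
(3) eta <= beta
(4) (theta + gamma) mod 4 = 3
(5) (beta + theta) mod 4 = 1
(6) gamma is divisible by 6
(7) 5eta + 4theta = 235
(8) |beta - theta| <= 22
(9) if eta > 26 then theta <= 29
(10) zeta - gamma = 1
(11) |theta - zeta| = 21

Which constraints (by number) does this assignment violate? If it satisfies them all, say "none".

Constraints 1, 3, 7, and 10 do not hold.

(1) theta - beta = 29 - 8 = 21, not 18 — fails.
(2) gamma = 6, not > 9; antecedent false, conditional vacuously true — holds.
(3) eta = 24, beta = 8; 24 > 8 (want ≤) — fails.
(4) theta + gamma = 35; 35 mod 4 = 3 — holds.
(5) beta + theta = 37; 37 mod 4 = 1 — holds.
(6) 6 / 6 = 1, so 6 divides 6 — holds.
(7) 5eta + 4theta = 5(24) + 4(29) = 236, not 235 — fails.
(8) |8 - 29| = 21; 21 ≤ 22 — holds.
(9) eta = 24, not > 26; antecedent false, conditional vacuously true — holds.
(10) zeta - gamma = 8 - 6 = 2, not 1 — fails.
(11) |29 - 8| = 21 — holds.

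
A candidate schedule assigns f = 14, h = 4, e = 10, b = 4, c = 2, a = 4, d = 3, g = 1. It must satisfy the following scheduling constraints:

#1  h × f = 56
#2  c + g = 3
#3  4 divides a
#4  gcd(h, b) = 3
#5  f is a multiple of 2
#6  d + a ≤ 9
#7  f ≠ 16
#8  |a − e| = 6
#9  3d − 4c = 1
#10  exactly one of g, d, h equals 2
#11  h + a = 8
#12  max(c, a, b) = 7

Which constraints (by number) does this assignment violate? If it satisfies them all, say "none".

#1 h × f = 4 × 14 = 56  true
#2 c + g = 2 + 1 = 3  true
#3 4 / 4 = 1, so 4 divides 4  true
#4 gcd(4, 4) = 4, not 3  false
#5 14 / 2 = 7, so 2 divides 14  true
#6 d + a = 3 + 4 = 7; 7 ≤ 9  true
#7 f = 14, and 14 ≠ 16  true
#8 |4 − 10| = 6  true
#9 3d − 4c = 3(3) − 4(2) = 1  true
#10 g=1, d=3, h=4; 0 of them equal 2, not exactly one  false
#11 h + a = 4 + 4 = 8  true
#12 max(2, 4, 4) = 4, not 7  false

Constraints 4, 10, and 12 do not hold.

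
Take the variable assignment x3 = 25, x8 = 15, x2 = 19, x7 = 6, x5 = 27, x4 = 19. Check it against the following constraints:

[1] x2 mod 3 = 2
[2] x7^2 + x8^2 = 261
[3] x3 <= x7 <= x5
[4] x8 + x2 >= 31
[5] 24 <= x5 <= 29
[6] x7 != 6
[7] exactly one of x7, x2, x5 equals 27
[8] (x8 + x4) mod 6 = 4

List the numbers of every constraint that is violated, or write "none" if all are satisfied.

[1] 19 mod 3 = 1, not 2  FAIL
[2] x7^2 + x8^2 = 6^2 + 15^2 = 36 + 225 = 261  OK
[3] values 25, 6, 27; x3 = 25 is not <= x7 = 6  FAIL
[4] x8 + x2 = 15 + 19 = 34; 34 ≥ 31  OK
[5] x5 = 27 lies in [24, 29]  OK
[6] x7 = 6, but 6 is required to differ  FAIL
[7] x7=6, x2=19, x5=27; 1 of them equals 27  OK
[8] x8 + x4 = 34; 34 mod 6 = 4  OK

Violated: 1, 3, 6.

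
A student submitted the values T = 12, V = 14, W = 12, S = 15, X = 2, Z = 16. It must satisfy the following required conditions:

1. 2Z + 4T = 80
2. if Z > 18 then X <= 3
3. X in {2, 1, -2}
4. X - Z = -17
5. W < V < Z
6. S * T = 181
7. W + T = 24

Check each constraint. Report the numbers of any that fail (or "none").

1. 2Z + 4T = 2(16) + 4(12) = 80 — holds.
2. Z = 16, not > 18; antecedent false, conditional vacuously true — holds.
3. X = 2 is in {2, 1, -2} — holds.
4. X - Z = 2 - 16 = -14, not -17 — fails.
5. values 12 < 14 < 16 — holds.
6. S * T = 15 * 12 = 180, not 181 — fails.
7. W + T = 12 + 12 = 24 — holds.

Constraints 4 and 6 are violated.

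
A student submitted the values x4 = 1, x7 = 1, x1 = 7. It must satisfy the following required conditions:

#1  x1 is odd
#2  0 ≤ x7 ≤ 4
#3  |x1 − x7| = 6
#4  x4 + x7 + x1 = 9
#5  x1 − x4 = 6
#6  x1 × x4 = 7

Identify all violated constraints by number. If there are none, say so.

#1 x1 = 7 is odd — OK.
#2 x7 = 1 lies in [0, 4] — OK.
#3 |7 − 1| = 6 — OK.
#4 x4 + x7 + x1 = 1 + 1 + 7 = 9 — OK.
#5 x1 − x4 = 7 − 1 = 6 — OK.
#6 x1 × x4 = 7 × 1 = 7 — OK.

No violations.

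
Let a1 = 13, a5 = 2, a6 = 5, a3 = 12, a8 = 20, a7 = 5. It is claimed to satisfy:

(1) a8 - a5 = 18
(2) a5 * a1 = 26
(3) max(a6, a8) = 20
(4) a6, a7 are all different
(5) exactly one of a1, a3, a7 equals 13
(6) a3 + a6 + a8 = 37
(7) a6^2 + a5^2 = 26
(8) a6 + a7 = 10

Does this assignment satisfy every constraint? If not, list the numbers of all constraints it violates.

(1) a8 - a5 = 20 - 2 = 18 — OK.
(2) a5 * a1 = 2 * 13 = 26 — OK.
(3) max(5, 20) = 20 — OK.
(4) a6 = a7 = 5, not all different — violated.
(5) a1=13, a3=12, a7=5; 1 of them equals 13 — OK.
(6) a3 + a6 + a8 = 12 + 5 + 20 = 37 — OK.
(7) a6^2 + a5^2 = 5^2 + 2^2 = 25 + 4 = 29, not 26 — violated.
(8) a6 + a7 = 5 + 5 = 10 — OK.

No — constraints 4, 7 are not satisfied.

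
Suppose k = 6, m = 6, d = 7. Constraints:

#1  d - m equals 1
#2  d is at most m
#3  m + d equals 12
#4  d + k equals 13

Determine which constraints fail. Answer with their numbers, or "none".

#1 d - m = 7 - 6 = 1 — OK.
#2 d = 7, m = 6; 7 > 6 (want ≤) — violated.
#3 m + d = 6 + 7 = 13, not 12 — violated.
#4 d + k = 7 + 6 = 13 — OK.

The assignment fails constraints 2 and 3.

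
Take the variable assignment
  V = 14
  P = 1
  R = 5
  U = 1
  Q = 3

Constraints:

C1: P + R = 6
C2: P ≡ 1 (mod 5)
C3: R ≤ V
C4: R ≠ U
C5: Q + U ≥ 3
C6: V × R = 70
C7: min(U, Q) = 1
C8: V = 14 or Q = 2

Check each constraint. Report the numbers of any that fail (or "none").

None — every constraint holds.

C1: P + R = 1 + 5 = 6  holds
C2: 1 mod 5 = 1  holds
C3: R = 5, V = 14; 5 ≤ 14  holds
C4: R = 5, U = 1; distinct  holds
C5: Q + U = 3 + 1 = 4; 4 ≥ 3  holds
C6: V × R = 14 × 5 = 70  holds
C7: min(1, 3) = 1  holds
C8: V = 14 = 14 (first disjunct)  holds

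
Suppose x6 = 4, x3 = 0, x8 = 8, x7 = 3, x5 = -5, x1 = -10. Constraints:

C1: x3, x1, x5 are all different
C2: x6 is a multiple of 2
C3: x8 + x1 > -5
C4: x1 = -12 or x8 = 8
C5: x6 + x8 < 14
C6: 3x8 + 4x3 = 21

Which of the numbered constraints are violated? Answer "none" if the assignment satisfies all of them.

Constraint 6 is violated.

C1: values 0, -10, -5 are pairwise distinct — satisfied.
C2: 4 / 2 = 2, so 2 divides 4 — satisfied.
C3: x8 + x1 = 8 + (-10) = -2; -2 > -5 — satisfied.
C4: x1 = -10 ≠ -12, but x8 = 8 = 8 (second disjunct) — satisfied.
C5: x6 + x8 = 4 + 8 = 12; 12 < 14 — satisfied.
C6: 3x8 + 4x3 = 3(8) + 4(0) = 24, not 21 — violated.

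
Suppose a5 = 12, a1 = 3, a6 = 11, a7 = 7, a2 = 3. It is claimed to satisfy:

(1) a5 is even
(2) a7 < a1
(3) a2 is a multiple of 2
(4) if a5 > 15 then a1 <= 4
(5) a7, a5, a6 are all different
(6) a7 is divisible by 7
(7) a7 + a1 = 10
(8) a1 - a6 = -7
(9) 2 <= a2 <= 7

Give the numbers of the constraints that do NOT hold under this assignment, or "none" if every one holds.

(1) a5 = 12 is even  ✔
(2) a7 = 7, a1 = 3; 7 ≥ 3 (want <)  ✘
(3) 3 = 2*1 + 1, so 2 does not divide 3  ✘
(4) a5 = 12, not > 15; antecedent false, conditional vacuously true  ✔
(5) values 7, 12, 11 are pairwise distinct  ✔
(6) 7 / 7 = 1, so 7 divides 7  ✔
(7) a7 + a1 = 7 + 3 = 10  ✔
(8) a1 - a6 = 3 - 11 = -8, not -7  ✘
(9) a2 = 3 lies in [2, 7]  ✔

Constraints 2, 3, and 8 are violated.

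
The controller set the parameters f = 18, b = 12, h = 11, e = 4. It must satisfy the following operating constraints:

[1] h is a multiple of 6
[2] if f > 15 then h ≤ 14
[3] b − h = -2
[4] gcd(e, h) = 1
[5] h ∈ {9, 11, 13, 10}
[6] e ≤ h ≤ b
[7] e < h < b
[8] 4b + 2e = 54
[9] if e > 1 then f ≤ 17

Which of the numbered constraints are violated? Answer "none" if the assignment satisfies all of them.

Constraints 1, 3, 8, and 9 are violated.

[1] 11 = 6×1 + 5, so 6 does not divide 11 — violated.
[2] f = 18 > 15, so we need h ≤ 14; h = 11 ≤ 14 — satisfied.
[3] b − h = 12 − 11 = 1, not -2 — violated.
[4] gcd(4, 11) = 1 — satisfied.
[5] h = 11 is in {9, 11, 13, 10} — satisfied.
[6] values 4 ≤ 11 ≤ 12 — satisfied.
[7] values 4 < 11 < 12 — satisfied.
[8] 4b + 2e = 4(12) + 2(4) = 56, not 54 — violated.
[9] e = 4 > 1, so we need f ≤ 17; but f = 18 > 17 — violated.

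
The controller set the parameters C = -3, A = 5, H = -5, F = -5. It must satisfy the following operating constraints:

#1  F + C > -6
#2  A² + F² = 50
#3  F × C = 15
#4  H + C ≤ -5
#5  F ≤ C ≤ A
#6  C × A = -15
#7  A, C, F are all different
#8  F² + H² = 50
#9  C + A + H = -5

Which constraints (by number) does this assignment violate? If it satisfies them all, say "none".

#1 F + C = -5 + (-3) = -8; -8 ≤ -6, bound -6 not met — violated.
#2 A² + F² = 5² + (-5)² = 25 + 25 = 50 — OK.
#3 F × C = -5 × (-3) = 15 — OK.
#4 H + C = -5 + (-3) = -8; -8 ≤ -5 — OK.
#5 values -5 ≤ -3 ≤ 5 — OK.
#6 C × A = -3 × 5 = -15 — OK.
#7 values 5, -3, -5 are pairwise distinct — OK.
#8 F² + H² = (-5)² + (-5)² = 25 + 25 = 50 — OK.
#9 C + A + H = -3 + 5 + (-5) = -3, not -5 — violated.

Constraints 1 and 9 are violated.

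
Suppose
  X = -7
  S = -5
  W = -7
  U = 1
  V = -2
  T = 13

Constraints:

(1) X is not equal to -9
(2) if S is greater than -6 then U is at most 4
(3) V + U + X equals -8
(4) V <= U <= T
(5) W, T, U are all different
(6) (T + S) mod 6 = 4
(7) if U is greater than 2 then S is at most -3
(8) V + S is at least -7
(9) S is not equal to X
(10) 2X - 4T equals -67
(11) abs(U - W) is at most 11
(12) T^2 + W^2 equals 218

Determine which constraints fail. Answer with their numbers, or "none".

(1) X = -7, and -7 ≠ -9  OK
(2) S = -5 > -6, so we need U ≤ 4; U = 1 ≤ 4  OK
(3) V + U + X = -2 + 1 + (-7) = -8  OK
(4) values -2 <= 1 <= 13  OK
(5) values -7, 13, 1 are pairwise distinct  OK
(6) T + S = 8; 8 mod 6 = 2, not 4  FAIL
(7) U = 1, not > 2; antecedent false, conditional vacuously true  OK
(8) V + S = -2 + (-5) = -7; -7 ≥ -7  OK
(9) S = -5, X = -7; distinct  OK
(10) 2X - 4T = 2(-7) - 4(13) = -66, not -67  FAIL
(11) abs(1 - (-7)) = 8; 8 ≤ 11  OK
(12) T^2 + W^2 = 13^2 + (-7)^2 = 169 + 49 = 218  OK

Constraints 6 and 10 are violated.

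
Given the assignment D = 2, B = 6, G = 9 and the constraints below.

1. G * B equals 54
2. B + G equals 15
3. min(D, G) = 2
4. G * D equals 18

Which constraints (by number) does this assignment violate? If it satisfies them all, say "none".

1. G * B = 9 * 6 = 54  ✔
2. B + G = 6 + 9 = 15  ✔
3. min(2, 9) = 2  ✔
4. G * D = 9 * 2 = 18  ✔

All constraints are satisfied.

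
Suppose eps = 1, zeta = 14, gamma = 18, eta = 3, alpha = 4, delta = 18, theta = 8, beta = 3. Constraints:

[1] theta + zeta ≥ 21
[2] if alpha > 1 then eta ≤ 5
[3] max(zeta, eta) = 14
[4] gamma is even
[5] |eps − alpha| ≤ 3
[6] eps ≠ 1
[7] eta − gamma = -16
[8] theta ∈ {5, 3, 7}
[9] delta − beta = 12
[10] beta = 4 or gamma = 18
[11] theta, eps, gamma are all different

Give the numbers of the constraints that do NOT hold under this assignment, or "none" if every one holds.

[1] theta + zeta = 8 + 14 = 22; 22 ≥ 21  ✓
[2] alpha = 4 > 1, so we need eta ≤ 5; eta = 3 ≤ 5  ✓
[3] max(14, 3) = 14  ✓
[4] gamma = 18 is even  ✓
[5] |1 − 4| = 3; 3 ≤ 3  ✓
[6] eps = 1, but 1 is required to differ  ✗
[7] eta − gamma = 3 − 18 = -15, not -16  ✗
[8] theta = 8 is not in {5, 3, 7}  ✗
[9] delta − beta = 18 − 3 = 15, not 12  ✗
[10] beta = 3 ≠ 4, but gamma = 18 = 18 (second disjunct)  ✓
[11] values 8, 1, 18 are pairwise distinct  ✓

Constraints 6, 7, 8, and 9 are violated.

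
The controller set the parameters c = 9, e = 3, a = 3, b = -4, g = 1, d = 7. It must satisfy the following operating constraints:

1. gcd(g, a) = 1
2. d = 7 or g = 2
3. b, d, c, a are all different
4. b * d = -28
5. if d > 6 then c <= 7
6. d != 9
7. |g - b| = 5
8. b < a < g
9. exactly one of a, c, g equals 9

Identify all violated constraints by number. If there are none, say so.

1. gcd(1, 3) = 1  true
2. d = 7 = 7 (first disjunct)  true
3. values -4, 7, 9, 3 are pairwise distinct  true
4. b * d = -4 * 7 = -28  true
5. d = 7 > 6, so we need c ≤ 7; but c = 9 > 7  false
6. d = 7, and 7 ≠ 9  true
7. |1 - (-4)| = 5  true
8. values -4, 3, 1; a = 3 is not < g = 1  false
9. a=3, c=9, g=1; 1 of them equals 9  true

No — constraints 5 and 8 are not satisfied.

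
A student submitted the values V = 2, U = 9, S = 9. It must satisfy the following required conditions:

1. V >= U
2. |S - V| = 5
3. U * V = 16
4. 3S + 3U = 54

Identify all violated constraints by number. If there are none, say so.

Constraints 1, 2, 3 are violated.

1. V = 2, U = 9; 2 < 9 (want ≥)  FAIL
2. |9 - 2| = 7, not 5  FAIL
3. U * V = 9 * 2 = 18, not 16  FAIL
4. 3S + 3U = 3(9) + 3(9) = 54  OK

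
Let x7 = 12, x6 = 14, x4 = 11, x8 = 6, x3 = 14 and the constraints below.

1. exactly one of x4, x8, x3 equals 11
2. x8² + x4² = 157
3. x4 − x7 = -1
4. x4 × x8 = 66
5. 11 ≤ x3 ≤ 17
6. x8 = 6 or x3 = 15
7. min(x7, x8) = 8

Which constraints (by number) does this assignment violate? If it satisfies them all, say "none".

1. x4=11, x8=6, x3=14; 1 of them equals 11  holds
2. x8² + x4² = 6² + 11² = 36 + 121 = 157  holds
3. x4 − x7 = 11 − 12 = -1  holds
4. x4 × x8 = 11 × 6 = 66  holds
5. x3 = 14 lies in [11, 17]  holds
6. x8 = 6 = 6 (first disjunct)  holds
7. min(12, 6) = 6, not 8  fails

The assignment fails constraint 7.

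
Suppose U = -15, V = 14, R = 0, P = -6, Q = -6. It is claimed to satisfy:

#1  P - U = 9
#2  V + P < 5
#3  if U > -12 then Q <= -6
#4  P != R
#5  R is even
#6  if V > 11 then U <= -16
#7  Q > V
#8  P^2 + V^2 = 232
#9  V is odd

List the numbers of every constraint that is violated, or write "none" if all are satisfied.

The assignment fails constraints 2, 6, 7, 9.

#1 P - U = -6 - (-15) = 9  holds
#2 V + P = 14 + (-6) = 8; 8 ≥ 5, bound 5 not met  fails
#3 U = -15, not > -12; antecedent false, conditional vacuously true  holds
#4 P = -6, R = 0; distinct  holds
#5 R = 0 is even  holds
#6 V = 14 > 11, so we need U ≤ -16; but U = -15 > -16  fails
#7 Q = -6, V = 14; -6 ≤ 14 (want >)  fails
#8 P^2 + V^2 = (-6)^2 + 14^2 = 36 + 196 = 232  holds
#9 V = 14 is even  fails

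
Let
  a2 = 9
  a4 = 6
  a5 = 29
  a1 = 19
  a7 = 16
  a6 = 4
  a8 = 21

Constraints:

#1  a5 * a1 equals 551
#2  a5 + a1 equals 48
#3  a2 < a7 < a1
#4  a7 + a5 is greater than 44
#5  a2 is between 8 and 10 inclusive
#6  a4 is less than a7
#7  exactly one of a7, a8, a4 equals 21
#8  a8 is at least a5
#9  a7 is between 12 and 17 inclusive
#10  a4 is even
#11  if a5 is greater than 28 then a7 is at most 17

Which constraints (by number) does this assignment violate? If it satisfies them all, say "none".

Constraint 8 does not hold.

#1 a5 * a1 = 29 * 19 = 551  OK
#2 a5 + a1 = 29 + 19 = 48  OK
#3 values 9 < 16 < 19  OK
#4 a7 + a5 = 16 + 29 = 45; 45 > 44  OK
#5 a2 = 9 lies in [8, 10]  OK
#6 a4 = 6, a7 = 16; 6 < 16  OK
#7 a7=16, a8=21, a4=6; 1 of them equals 21  OK
#8 a8 = 21, a5 = 29; 21 < 29 (want ≥)  FAIL
#9 a7 = 16 lies in [12, 17]  OK
#10 a4 = 6 is even  OK
#11 a5 = 29 > 28, so we need a7 ≤ 17; a7 = 16 ≤ 17  OK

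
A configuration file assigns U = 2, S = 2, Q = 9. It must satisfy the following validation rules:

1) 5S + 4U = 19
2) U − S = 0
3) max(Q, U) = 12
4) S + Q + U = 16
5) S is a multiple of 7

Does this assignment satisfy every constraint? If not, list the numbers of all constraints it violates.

The assignment fails constraints 1, 3, 4, and 5.

1) 5S + 4U = 5(2) + 4(2) = 18, not 19  ✗
2) U − S = 2 − 2 = 0  ✓
3) max(9, 2) = 9, not 12  ✗
4) S + Q + U = 2 + 9 + 2 = 13, not 16  ✗
5) 2 = 7×0 + 2, so 7 does not divide 2  ✗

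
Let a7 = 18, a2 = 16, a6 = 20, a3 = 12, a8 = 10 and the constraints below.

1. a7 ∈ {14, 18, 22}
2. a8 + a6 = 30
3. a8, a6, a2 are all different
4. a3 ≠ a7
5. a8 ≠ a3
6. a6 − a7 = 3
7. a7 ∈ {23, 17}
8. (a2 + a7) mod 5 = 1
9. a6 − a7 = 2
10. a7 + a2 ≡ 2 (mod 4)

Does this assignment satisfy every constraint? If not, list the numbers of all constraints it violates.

1. a7 = 18 is in {14, 18, 22} — holds.
2. a8 + a6 = 10 + 20 = 30 — holds.
3. values 10, 20, 16 are pairwise distinct — holds.
4. a3 = 12, a7 = 18; distinct — holds.
5. a8 = 10, a3 = 12; distinct — holds.
6. a6 − a7 = 20 − 18 = 2, not 3 — fails.
7. a7 = 18 is not in {23, 17} — fails.
8. a2 + a7 = 34; 34 mod 5 = 4, not 1 — fails.
9. a6 − a7 = 20 − 18 = 2 — holds.
10. a7 + a2 = 34; 34 mod 4 = 2 — holds.

The assignment fails constraints 6, 7, and 8.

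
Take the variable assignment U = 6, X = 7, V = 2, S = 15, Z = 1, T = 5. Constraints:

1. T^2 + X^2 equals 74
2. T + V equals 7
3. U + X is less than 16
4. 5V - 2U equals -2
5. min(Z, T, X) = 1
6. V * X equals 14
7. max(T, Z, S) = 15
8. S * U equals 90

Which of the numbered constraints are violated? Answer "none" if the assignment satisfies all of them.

1. T^2 + X^2 = 5^2 + 7^2 = 25 + 49 = 74 — OK.
2. T + V = 5 + 2 = 7 — OK.
3. U + X = 6 + 7 = 13; 13 < 16 — OK.
4. 5V - 2U = 5(2) - 2(6) = -2 — OK.
5. min(1, 5, 7) = 1 — OK.
6. V * X = 2 * 7 = 14 — OK.
7. max(5, 1, 15) = 15 — OK.
8. S * U = 15 * 6 = 90 — OK.

Yes — all constraints hold.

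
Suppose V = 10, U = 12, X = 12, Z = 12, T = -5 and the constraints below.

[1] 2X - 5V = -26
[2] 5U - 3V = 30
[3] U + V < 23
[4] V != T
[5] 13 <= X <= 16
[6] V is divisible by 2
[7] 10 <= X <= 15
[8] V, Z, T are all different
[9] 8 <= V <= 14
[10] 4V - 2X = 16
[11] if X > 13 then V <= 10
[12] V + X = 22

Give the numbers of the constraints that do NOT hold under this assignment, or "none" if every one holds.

[1] 2X - 5V = 2(12) - 5(10) = -26 — holds.
[2] 5U - 3V = 5(12) - 3(10) = 30 — holds.
[3] U + V = 12 + 10 = 22; 22 < 23 — holds.
[4] V = 10, T = -5; distinct — holds.
[5] X = 12 is outside [13, 16] — fails.
[6] 10 / 2 = 5, so 2 divides 10 — holds.
[7] X = 12 lies in [10, 15] — holds.
[8] values 10, 12, -5 are pairwise distinct — holds.
[9] V = 10 lies in [8, 14] — holds.
[10] 4V - 2X = 4(10) - 2(12) = 16 — holds.
[11] X = 12, not > 13; antecedent false, conditional vacuously true — holds.
[12] V + X = 10 + 12 = 22 — holds.

Constraint 5 is violated.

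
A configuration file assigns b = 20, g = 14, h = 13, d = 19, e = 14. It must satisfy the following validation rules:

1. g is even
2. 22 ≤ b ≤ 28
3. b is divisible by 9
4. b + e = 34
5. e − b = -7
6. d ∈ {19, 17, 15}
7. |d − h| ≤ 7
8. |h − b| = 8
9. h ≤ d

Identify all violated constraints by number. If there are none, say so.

1. g = 14 is even  ✓
2. b = 20 is outside [22, 28]  ✗
3. 20 = 9×2 + 2, so 9 does not divide 20  ✗
4. b + e = 20 + 14 = 34  ✓
5. e − b = 14 − 20 = -6, not -7  ✗
6. d = 19 is in {19, 17, 15}  ✓
7. |19 − 13| = 6; 6 ≤ 7  ✓
8. |13 − 20| = 7, not 8  ✗
9. h = 13, d = 19; 13 ≤ 19  ✓

Violated: 2, 3, 5, 8.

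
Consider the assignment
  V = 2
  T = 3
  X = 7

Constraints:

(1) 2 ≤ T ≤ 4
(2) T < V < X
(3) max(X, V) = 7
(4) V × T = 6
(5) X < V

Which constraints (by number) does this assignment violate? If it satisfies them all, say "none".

(1) T = 3 lies in [2, 4]  ✓
(2) values 3, 2, 7; T = 3 is not < V = 2  ✗
(3) max(7, 2) = 7  ✓
(4) V × T = 2 × 3 = 6  ✓
(5) X = 7, V = 2; 7 ≥ 2 (want <)  ✗

No — constraints 2, 5 are not satisfied.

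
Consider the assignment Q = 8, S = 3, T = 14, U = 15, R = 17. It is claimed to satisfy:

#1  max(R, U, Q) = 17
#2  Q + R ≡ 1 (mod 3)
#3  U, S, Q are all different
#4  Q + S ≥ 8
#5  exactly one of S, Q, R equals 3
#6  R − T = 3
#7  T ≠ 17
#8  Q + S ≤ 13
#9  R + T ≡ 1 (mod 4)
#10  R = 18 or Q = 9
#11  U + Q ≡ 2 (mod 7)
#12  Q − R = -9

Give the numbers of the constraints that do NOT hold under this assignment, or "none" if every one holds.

Violated: 9, 10.

#1 max(17, 15, 8) = 17  yes
#2 Q + R = 25; 25 mod 3 = 1  yes
#3 values 15, 3, 8 are pairwise distinct  yes
#4 Q + S = 8 + 3 = 11; 11 ≥ 8  yes
#5 S=3, Q=8, R=17; 1 of them equals 3  yes
#6 R − T = 17 − 14 = 3  yes
#7 T = 14, and 14 ≠ 17  yes
#8 Q + S = 8 + 3 = 11; 11 ≤ 13  yes
#9 R + T = 31; 31 mod 4 = 3, not 1  no
#10 R = 17 ≠ 18 and Q = 8 ≠ 9; both disjuncts false  no
#11 U + Q = 23; 23 mod 7 = 2  yes
#12 Q − R = 8 − 17 = -9  yes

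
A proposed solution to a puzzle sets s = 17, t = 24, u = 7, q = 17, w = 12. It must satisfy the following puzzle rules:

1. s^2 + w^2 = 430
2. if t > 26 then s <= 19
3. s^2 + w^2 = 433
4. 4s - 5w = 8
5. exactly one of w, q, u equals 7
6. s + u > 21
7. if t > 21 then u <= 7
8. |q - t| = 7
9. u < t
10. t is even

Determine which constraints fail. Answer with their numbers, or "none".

1. s^2 + w^2 = 17^2 + 12^2 = 289 + 144 = 433, not 430  FAIL
2. t = 24, not > 26; antecedent false, conditional vacuously true  OK
3. s^2 + w^2 = 17^2 + 12^2 = 289 + 144 = 433  OK
4. 4s - 5w = 4(17) - 5(12) = 8  OK
5. w=12, q=17, u=7; 1 of them equals 7  OK
6. s + u = 17 + 7 = 24; 24 > 21  OK
7. t = 24 > 21, so we need u ≤ 7; u = 7 ≤ 7  OK
8. |17 - 24| = 7  OK
9. u = 7, t = 24; 7 < 24  OK
10. t = 24 is even  OK

Constraint 1 does not hold.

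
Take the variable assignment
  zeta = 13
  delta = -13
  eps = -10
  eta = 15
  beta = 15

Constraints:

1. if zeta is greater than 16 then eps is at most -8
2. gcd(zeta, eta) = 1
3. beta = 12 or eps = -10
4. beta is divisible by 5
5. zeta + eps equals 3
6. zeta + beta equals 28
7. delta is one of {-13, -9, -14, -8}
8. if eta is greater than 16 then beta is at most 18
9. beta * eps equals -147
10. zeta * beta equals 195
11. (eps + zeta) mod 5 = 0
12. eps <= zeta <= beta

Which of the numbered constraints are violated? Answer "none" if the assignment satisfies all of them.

1. zeta = 13, not > 16; antecedent false, conditional vacuously true — holds.
2. gcd(13, 15) = 1 — holds.
3. beta = 15 ≠ 12, but eps = -10 = -10 (second disjunct) — holds.
4. 15 / 5 = 3, so 5 divides 15 — holds.
5. zeta + eps = 13 + (-10) = 3 — holds.
6. zeta + beta = 13 + 15 = 28 — holds.
7. delta = -13 is in {-13, -9, -14, -8} — holds.
8. eta = 15, not > 16; antecedent false, conditional vacuously true — holds.
9. beta * eps = 15 * (-10) = -150, not -147 — does not hold.
10. zeta * beta = 13 * 15 = 195 — holds.
11. eps + zeta = 3; 3 mod 5 = 3, not 0 — does not hold.
12. values -10 <= 13 <= 15 — holds.

Constraints 9, 11 do not hold.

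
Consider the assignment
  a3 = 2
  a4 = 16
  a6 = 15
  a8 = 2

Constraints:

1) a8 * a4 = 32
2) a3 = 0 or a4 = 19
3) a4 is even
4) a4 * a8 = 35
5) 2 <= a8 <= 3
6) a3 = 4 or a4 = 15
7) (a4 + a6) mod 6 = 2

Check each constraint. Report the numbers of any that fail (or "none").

1) a8 * a4 = 2 * 16 = 32  ✓
2) a3 = 2 ≠ 0 and a4 = 16 ≠ 19; both disjuncts false  ✗
3) a4 = 16 is even  ✓
4) a4 * a8 = 16 * 2 = 32, not 35  ✗
5) a8 = 2 lies in [2, 3]  ✓
6) a3 = 2 ≠ 4 and a4 = 16 ≠ 15; both disjuncts false  ✗
7) a4 + a6 = 31; 31 mod 6 = 1, not 2  ✗

The assignment fails constraints 2, 4, 6, 7.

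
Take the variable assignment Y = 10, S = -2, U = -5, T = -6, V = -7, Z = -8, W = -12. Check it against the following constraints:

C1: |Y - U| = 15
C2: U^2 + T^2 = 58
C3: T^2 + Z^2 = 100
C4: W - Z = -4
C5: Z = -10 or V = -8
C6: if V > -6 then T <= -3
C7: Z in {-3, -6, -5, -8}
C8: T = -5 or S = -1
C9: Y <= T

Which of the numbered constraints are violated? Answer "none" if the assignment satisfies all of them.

C1: |10 - (-5)| = 15 — satisfied.
C2: U^2 + T^2 = (-5)^2 + (-6)^2 = 25 + 36 = 61, not 58 — violated.
C3: T^2 + Z^2 = (-6)^2 + (-8)^2 = 36 + 64 = 100 — satisfied.
C4: W - Z = -12 - (-8) = -4 — satisfied.
C5: Z = -8 ≠ -10 and V = -7 ≠ -8; both disjuncts false — violated.
C6: V = -7, not > -6; antecedent false, conditional vacuously true — satisfied.
C7: Z = -8 is in {-3, -6, -5, -8} — satisfied.
C8: T = -6 ≠ -5 and S = -2 ≠ -1; both disjuncts false — violated.
C9: Y = 10, T = -6; 10 > -6 (want ≤) — violated.

The assignment fails constraints 2, 5, 8, and 9.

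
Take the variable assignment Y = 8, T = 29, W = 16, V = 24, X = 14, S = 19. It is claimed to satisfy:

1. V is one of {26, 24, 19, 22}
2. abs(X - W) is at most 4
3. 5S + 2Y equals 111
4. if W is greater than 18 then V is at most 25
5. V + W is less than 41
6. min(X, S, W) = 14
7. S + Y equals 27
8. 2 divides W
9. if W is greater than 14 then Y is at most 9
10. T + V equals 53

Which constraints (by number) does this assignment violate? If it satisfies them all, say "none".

No violations.

1. V = 24 is in {26, 24, 19, 22}  yes
2. abs(14 - 16) = 2; 2 ≤ 4  yes
3. 5S + 2Y = 5(19) + 2(8) = 111  yes
4. W = 16, not > 18; antecedent false, conditional vacuously true  yes
5. V + W = 24 + 16 = 40; 40 < 41  yes
6. min(14, 19, 16) = 14  yes
7. S + Y = 19 + 8 = 27  yes
8. 16 / 2 = 8, so 2 divides 16  yes
9. W = 16 > 14, so we need Y ≤ 9; Y = 8 ≤ 9  yes
10. T + V = 29 + 24 = 53  yes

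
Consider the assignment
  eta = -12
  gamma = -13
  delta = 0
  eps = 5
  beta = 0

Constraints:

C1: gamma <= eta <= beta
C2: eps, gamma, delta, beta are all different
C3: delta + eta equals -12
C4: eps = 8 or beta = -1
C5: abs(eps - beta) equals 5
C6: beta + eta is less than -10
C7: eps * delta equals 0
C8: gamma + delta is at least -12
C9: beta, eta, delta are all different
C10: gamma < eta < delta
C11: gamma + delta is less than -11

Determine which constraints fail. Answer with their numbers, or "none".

The assignment fails constraints 2, 4, 8, and 9.

C1: values -13 <= -12 <= 0  true
C2: delta = beta = 0, not all different  false
C3: delta + eta = 0 + (-12) = -12  true
C4: eps = 5 ≠ 8 and beta = 0 ≠ -1; both disjuncts false  false
C5: abs(5 - 0) = 5  true
C6: beta + eta = 0 + (-12) = -12; -12 < -10  true
C7: eps * delta = 5 * 0 = 0  true
C8: gamma + delta = -13 + 0 = -13; -13 < -12, bound -12 not met  false
C9: beta = delta = 0, not all different  false
C10: values -13 < -12 < 0  true
C11: gamma + delta = -13 + 0 = -13; -13 < -11  true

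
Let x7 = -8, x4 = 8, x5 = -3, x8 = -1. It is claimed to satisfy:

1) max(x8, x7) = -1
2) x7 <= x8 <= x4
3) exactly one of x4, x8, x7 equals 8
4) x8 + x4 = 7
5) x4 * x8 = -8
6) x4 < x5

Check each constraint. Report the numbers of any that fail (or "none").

1) max(-1, -8) = -1 — satisfied.
2) values -8 <= -1 <= 8 — satisfied.
3) x4=8, x8=-1, x7=-8; 1 of them equals 8 — satisfied.
4) x8 + x4 = -1 + 8 = 7 — satisfied.
5) x4 * x8 = 8 * (-1) = -8 — satisfied.
6) x4 = 8, x5 = -3; 8 ≥ -3 (want <) — violated.

The assignment fails constraint 6.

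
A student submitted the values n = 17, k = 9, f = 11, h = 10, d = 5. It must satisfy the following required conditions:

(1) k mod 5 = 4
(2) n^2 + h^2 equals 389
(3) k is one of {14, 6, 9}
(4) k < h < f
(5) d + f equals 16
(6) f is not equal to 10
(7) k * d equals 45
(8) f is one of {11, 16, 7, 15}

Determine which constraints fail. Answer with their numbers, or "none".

No violations.

(1) 9 mod 5 = 4 — satisfied.
(2) n^2 + h^2 = 17^2 + 10^2 = 289 + 100 = 389 — satisfied.
(3) k = 9 is in {14, 6, 9} — satisfied.
(4) values 9 < 10 < 11 — satisfied.
(5) d + f = 5 + 11 = 16 — satisfied.
(6) f = 11, and 11 ≠ 10 — satisfied.
(7) k * d = 9 * 5 = 45 — satisfied.
(8) f = 11 is in {11, 16, 7, 15} — satisfied.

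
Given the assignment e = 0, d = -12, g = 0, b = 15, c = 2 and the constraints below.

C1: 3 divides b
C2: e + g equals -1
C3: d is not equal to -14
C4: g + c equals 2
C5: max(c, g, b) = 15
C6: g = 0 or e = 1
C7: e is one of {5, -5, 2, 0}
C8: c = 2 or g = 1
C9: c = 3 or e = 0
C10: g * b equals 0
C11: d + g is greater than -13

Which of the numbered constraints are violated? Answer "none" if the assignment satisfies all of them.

Constraint 2 does not hold.

C1: 15 / 3 = 5, so 3 divides 15  ✓
C2: e + g = 0 + 0 = 0, not -1  ✗
C3: d = -12, and -12 ≠ -14  ✓
C4: g + c = 0 + 2 = 2  ✓
C5: max(2, 0, 15) = 15  ✓
C6: g = 0 = 0 (first disjunct)  ✓
C7: e = 0 is in {5, -5, 2, 0}  ✓
C8: c = 2 = 2 (first disjunct)  ✓
C9: c = 2 ≠ 3, but e = 0 = 0 (second disjunct)  ✓
C10: g * b = 0 * 15 = 0  ✓
C11: d + g = -12 + 0 = -12; -12 > -13  ✓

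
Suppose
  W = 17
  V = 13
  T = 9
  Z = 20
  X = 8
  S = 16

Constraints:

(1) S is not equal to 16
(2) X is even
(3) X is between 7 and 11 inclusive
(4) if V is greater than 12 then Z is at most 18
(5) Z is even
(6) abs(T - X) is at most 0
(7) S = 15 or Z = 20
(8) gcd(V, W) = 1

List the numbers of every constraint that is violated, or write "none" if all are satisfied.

Constraints 1, 4, and 6 are violated.

(1) S = 16, but 16 is required to differ  ✗
(2) X = 8 is even  ✓
(3) X = 8 lies in [7, 11]  ✓
(4) V = 13 > 12, so we need Z ≤ 18; but Z = 20 > 18  ✗
(5) Z = 20 is even  ✓
(6) abs(9 - 8) = 1; 1 > 0, exceeds bound 0  ✗
(7) S = 16 ≠ 15, but Z = 20 = 20 (second disjunct)  ✓
(8) gcd(13, 17) = 1  ✓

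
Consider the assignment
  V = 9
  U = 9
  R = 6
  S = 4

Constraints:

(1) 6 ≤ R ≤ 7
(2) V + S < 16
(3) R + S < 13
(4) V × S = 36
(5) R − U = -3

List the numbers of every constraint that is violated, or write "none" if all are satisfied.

(1) R = 6 lies in [6, 7]  OK
(2) V + S = 9 + 4 = 13; 13 < 16  OK
(3) R + S = 6 + 4 = 10; 10 < 13  OK
(4) V × S = 9 × 4 = 36  OK
(5) R − U = 6 − 9 = -3  OK

The assignment satisfies every constraint.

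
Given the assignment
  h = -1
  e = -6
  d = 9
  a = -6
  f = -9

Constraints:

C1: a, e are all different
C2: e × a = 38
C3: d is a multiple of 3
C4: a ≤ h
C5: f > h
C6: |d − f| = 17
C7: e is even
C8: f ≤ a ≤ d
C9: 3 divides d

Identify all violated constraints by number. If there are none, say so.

Violated: 1, 2, 5, 6.

C1: a = e = -6, not all different  no
C2: e × a = -6 × (-6) = 36, not 38  no
C3: 9 / 3 = 3, so 3 divides 9  yes
C4: a = -6, h = -1; -6 ≤ -1  yes
C5: f = -9, h = -1; -9 ≤ -1 (want >)  no
C6: |9 − (-9)| = 18, not 17  no
C7: e = -6 is even  yes
C8: values -9 ≤ -6 ≤ 9  yes
C9: 9 / 3 = 3, so 3 divides 9  yes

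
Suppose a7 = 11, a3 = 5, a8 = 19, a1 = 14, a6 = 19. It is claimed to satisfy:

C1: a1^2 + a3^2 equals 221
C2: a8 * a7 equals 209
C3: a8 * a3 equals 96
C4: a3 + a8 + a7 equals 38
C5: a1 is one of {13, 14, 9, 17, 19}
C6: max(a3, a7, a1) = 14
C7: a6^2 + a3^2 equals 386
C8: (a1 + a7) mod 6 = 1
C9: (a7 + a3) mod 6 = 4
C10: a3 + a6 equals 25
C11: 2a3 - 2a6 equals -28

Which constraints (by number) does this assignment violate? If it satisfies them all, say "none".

C1: a1^2 + a3^2 = 14^2 + 5^2 = 196 + 25 = 221 — holds.
C2: a8 * a7 = 19 * 11 = 209 — holds.
C3: a8 * a3 = 19 * 5 = 95, not 96 — fails.
C4: a3 + a8 + a7 = 5 + 19 + 11 = 35, not 38 — fails.
C5: a1 = 14 is in {13, 14, 9, 17, 19} — holds.
C6: max(5, 11, 14) = 14 — holds.
C7: a6^2 + a3^2 = 19^2 + 5^2 = 361 + 25 = 386 — holds.
C8: a1 + a7 = 25; 25 mod 6 = 1 — holds.
C9: a7 + a3 = 16; 16 mod 6 = 4 — holds.
C10: a3 + a6 = 5 + 19 = 24, not 25 — fails.
C11: 2a3 - 2a6 = 2(5) - 2(19) = -28 — holds.

Constraints 3, 4, and 10 are violated.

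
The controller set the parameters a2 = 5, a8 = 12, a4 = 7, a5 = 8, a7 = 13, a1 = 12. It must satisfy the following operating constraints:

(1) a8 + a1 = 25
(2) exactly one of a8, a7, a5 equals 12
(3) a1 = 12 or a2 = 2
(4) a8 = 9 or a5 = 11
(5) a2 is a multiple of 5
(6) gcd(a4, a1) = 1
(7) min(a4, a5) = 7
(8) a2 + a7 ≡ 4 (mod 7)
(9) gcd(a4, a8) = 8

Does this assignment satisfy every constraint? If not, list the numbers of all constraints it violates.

(1) a8 + a1 = 12 + 12 = 24, not 25  false
(2) a8=12, a7=13, a5=8; 1 of them equals 12  true
(3) a1 = 12 = 12 (first disjunct)  true
(4) a8 = 12 ≠ 9 and a5 = 8 ≠ 11; both disjuncts false  false
(5) 5 / 5 = 1, so 5 divides 5  true
(6) gcd(7, 12) = 1  true
(7) min(7, 8) = 7  true
(8) a2 + a7 = 18; 18 mod 7 = 4  true
(9) gcd(7, 12) = 1, not 8  false

Constraints 1, 4, and 9 do not hold.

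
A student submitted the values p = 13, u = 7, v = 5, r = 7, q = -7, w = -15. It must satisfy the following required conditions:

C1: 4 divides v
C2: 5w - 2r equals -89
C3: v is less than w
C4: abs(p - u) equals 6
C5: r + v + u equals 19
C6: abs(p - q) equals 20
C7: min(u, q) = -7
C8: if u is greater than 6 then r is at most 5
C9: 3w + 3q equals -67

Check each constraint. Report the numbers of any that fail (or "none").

Constraints 1, 3, 8, and 9 do not hold.

C1: 5 = 4*1 + 1, so 4 does not divide 5  ✘
C2: 5w - 2r = 5(-15) - 2(7) = -89  ✔
C3: v = 5, w = -15; 5 ≥ -15 (want <)  ✘
C4: abs(13 - 7) = 6  ✔
C5: r + v + u = 7 + 5 + 7 = 19  ✔
C6: abs(13 - (-7)) = 20  ✔
C7: min(7, -7) = -7  ✔
C8: u = 7 > 6, so we need r ≤ 5; but r = 7 > 5  ✘
C9: 3w + 3q = 3(-15) + 3(-7) = -66, not -67  ✘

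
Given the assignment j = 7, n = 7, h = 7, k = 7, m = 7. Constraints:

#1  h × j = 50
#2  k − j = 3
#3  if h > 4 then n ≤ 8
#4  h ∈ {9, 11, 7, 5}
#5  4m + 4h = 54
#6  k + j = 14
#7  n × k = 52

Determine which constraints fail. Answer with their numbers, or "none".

Constraints 1, 2, 5, and 7 are violated.

#1 h × j = 7 × 7 = 49, not 50 — fails.
#2 k − j = 7 − 7 = 0, not 3 — fails.
#3 h = 7 > 4, so we need n ≤ 8; n = 7 ≤ 8 — holds.
#4 h = 7 is in {9, 11, 7, 5} — holds.
#5 4m + 4h = 4(7) + 4(7) = 56, not 54 — fails.
#6 k + j = 7 + 7 = 14 — holds.
#7 n × k = 7 × 7 = 49, not 52 — fails.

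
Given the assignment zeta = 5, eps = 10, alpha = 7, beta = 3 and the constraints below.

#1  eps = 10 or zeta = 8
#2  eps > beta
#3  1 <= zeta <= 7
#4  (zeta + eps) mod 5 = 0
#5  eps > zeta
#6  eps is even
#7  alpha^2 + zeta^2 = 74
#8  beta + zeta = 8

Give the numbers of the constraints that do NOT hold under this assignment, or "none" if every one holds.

Yes — all constraints hold.

#1 eps = 10 = 10 (first disjunct) — satisfied.
#2 eps = 10, beta = 3; 10 > 3 — satisfied.
#3 zeta = 5 lies in [1, 7] — satisfied.
#4 zeta + eps = 15; 15 mod 5 = 0 — satisfied.
#5 eps = 10, zeta = 5; 10 > 5 — satisfied.
#6 eps = 10 is even — satisfied.
#7 alpha^2 + zeta^2 = 7^2 + 5^2 = 49 + 25 = 74 — satisfied.
#8 beta + zeta = 3 + 5 = 8 — satisfied.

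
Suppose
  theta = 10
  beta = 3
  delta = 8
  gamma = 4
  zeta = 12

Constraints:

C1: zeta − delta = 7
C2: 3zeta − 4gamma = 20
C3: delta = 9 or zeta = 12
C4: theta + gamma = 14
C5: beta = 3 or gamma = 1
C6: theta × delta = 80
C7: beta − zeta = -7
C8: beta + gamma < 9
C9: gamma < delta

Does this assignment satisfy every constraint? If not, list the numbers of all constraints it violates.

C1: zeta − delta = 12 − 8 = 4, not 7 — fails.
C2: 3zeta − 4gamma = 3(12) − 4(4) = 20 — holds.
C3: delta = 8 ≠ 9, but zeta = 12 = 12 (second disjunct) — holds.
C4: theta + gamma = 10 + 4 = 14 — holds.
C5: beta = 3 = 3 (first disjunct) — holds.
C6: theta × delta = 10 × 8 = 80 — holds.
C7: beta − zeta = 3 − 12 = -9, not -7 — fails.
C8: beta + gamma = 3 + 4 = 7; 7 < 9 — holds.
C9: gamma = 4, delta = 8; 4 < 8 — holds.

The assignment fails constraints 1 and 7.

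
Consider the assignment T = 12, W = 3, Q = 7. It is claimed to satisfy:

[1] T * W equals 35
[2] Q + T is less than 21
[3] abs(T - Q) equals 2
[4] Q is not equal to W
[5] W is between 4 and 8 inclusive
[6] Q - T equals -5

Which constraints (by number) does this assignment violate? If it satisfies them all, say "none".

Violated: 1, 3, and 5.

[1] T * W = 12 * 3 = 36, not 35 — fails.
[2] Q + T = 7 + 12 = 19; 19 < 21 — holds.
[3] abs(12 - 7) = 5, not 2 — fails.
[4] Q = 7, W = 3; distinct — holds.
[5] W = 3 is outside [4, 8] — fails.
[6] Q - T = 7 - 12 = -5 — holds.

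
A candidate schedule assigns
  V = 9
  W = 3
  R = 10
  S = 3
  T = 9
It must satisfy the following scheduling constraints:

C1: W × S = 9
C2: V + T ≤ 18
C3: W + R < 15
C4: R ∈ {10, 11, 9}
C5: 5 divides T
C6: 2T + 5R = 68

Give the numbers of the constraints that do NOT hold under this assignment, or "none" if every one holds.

Constraint 5 does not hold.

C1: W × S = 3 × 3 = 9  yes
C2: V + T = 9 + 9 = 18; 18 ≤ 18  yes
C3: W + R = 3 + 10 = 13; 13 < 15  yes
C4: R = 10 is in {10, 11, 9}  yes
C5: 9 = 5×1 + 4, so 5 does not divide 9  no
C6: 2T + 5R = 2(9) + 5(10) = 68  yes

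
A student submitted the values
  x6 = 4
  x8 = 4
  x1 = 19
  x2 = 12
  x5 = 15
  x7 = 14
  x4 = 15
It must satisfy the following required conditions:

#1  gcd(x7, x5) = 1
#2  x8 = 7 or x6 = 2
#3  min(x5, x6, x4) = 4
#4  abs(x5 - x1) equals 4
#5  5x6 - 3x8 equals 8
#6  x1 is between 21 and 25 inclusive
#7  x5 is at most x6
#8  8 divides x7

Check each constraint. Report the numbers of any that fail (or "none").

#1 gcd(14, 15) = 1 — holds.
#2 x8 = 4 ≠ 7 and x6 = 4 ≠ 2; both disjuncts false — does not hold.
#3 min(15, 4, 15) = 4 — holds.
#4 abs(15 - 19) = 4 — holds.
#5 5x6 - 3x8 = 5(4) - 3(4) = 8 — holds.
#6 x1 = 19 is outside [21, 25] — does not hold.
#7 x5 = 15, x6 = 4; 15 > 4 (want ≤) — does not hold.
#8 14 = 8*1 + 6, so 8 does not divide 14 — does not hold.

The assignment fails constraints 2, 6, 7, 8.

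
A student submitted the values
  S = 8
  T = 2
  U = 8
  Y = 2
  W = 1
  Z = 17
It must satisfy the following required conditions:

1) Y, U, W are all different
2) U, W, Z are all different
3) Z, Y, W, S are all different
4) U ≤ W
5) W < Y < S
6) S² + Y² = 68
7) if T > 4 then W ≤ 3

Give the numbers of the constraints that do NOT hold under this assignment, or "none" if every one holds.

1) values 2, 8, 1 are pairwise distinct  yes
2) values 8, 1, 17 are pairwise distinct  yes
3) values 17, 2, 1, 8 are pairwise distinct  yes
4) U = 8, W = 1; 8 > 1 (want ≤)  no
5) values 1 < 2 < 8  yes
6) S² + Y² = 8² + 2² = 64 + 4 = 68  yes
7) T = 2, not > 4; antecedent false, conditional vacuously true  yes

Violated: 4.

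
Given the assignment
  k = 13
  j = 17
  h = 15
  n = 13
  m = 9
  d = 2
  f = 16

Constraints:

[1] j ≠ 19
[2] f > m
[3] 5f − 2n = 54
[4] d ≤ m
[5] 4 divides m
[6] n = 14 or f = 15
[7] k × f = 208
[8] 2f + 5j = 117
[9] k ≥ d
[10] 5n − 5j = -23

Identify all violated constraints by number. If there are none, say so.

[1] j = 17, and 17 ≠ 19 — satisfied.
[2] f = 16, m = 9; 16 > 9 — satisfied.
[3] 5f − 2n = 5(16) − 2(13) = 54 — satisfied.
[4] d = 2, m = 9; 2 ≤ 9 — satisfied.
[5] 9 = 4×2 + 1, so 4 does not divide 9 — violated.
[6] n = 13 ≠ 14 and f = 16 ≠ 15; both disjuncts false — violated.
[7] k × f = 13 × 16 = 208 — satisfied.
[8] 2f + 5j = 2(16) + 5(17) = 117 — satisfied.
[9] k = 13, d = 2; 13 ≥ 2 — satisfied.
[10] 5n − 5j = 5(13) − 5(17) = -20, not -23 — violated.

No — constraints 5, 6, and 10 are not satisfied.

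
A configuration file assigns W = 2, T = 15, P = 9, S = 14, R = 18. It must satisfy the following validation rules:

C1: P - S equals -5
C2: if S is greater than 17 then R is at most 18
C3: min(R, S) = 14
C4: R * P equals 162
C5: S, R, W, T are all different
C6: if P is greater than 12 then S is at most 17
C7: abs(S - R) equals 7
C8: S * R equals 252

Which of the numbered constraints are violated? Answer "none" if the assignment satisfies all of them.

Violated: 7.

C1: P - S = 9 - 14 = -5 — holds.
C2: S = 14, not > 17; antecedent false, conditional vacuously true — holds.
C3: min(18, 14) = 14 — holds.
C4: R * P = 18 * 9 = 162 — holds.
C5: values 14, 18, 2, 15 are pairwise distinct — holds.
C6: P = 9, not > 12; antecedent false, conditional vacuously true — holds.
C7: abs(14 - 18) = 4, not 7 — does not hold.
C8: S * R = 14 * 18 = 252 — holds.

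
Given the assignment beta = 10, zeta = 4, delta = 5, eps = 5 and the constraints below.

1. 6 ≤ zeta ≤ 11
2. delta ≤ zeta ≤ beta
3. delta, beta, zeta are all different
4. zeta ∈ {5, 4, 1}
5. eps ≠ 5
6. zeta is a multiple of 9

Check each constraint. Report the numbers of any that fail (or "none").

No — constraints 1, 2, 5, 6 are not satisfied.

1. zeta = 4 is outside [6, 11] — fails.
2. values 5, 4, 10; delta = 5 is not ≤ zeta = 4 — fails.
3. values 5, 10, 4 are pairwise distinct — holds.
4. zeta = 4 is in {5, 4, 1} — holds.
5. eps = 5, but 5 is required to differ — fails.
6. 4 = 9×0 + 4, so 9 does not divide 4 — fails.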